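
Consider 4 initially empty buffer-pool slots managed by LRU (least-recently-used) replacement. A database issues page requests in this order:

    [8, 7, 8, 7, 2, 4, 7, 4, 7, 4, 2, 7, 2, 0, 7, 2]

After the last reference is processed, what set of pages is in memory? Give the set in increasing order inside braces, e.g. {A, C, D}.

{0, 2, 4, 7}

8 → miss, frames {8}
7 → miss, frames {8,7}
8 → hit
7 → hit
2 → miss, frames {8,7,2}
4 → miss, frames {8,7,2,4}
7 → hit
4 → hit
7 → hit
4 → hit
2 → hit
7 → hit
2 → hit
0 → miss, evict 8, frames {4,7,2,0}
7 → hit
2 → hit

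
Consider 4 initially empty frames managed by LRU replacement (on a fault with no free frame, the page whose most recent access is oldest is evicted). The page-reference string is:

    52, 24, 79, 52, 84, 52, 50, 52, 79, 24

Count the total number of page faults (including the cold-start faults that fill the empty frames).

6

52 → miss, frames (52)
24 → miss, frames (52 24)
79 → miss, frames (52 24 79)
52 → hit
84 → miss, frames (24 79 52 84)
52 → hit
50 → miss, evict 24, frames (79 84 52 50)
52 → hit
79 → hit
24 → miss, evict 84, frames (50 52 79 24)
Page faults: 6.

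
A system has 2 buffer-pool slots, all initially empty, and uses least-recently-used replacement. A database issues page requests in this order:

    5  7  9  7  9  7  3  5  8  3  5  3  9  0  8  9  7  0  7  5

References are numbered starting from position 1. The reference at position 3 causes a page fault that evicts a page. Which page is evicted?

5

pos 1: 5 -> fault, frames (5)
pos 2: 7 -> fault, frames (5 7)
pos 3: 9 -> fault, evict 5, frames (7 9)
At position 3, page 5 is evicted.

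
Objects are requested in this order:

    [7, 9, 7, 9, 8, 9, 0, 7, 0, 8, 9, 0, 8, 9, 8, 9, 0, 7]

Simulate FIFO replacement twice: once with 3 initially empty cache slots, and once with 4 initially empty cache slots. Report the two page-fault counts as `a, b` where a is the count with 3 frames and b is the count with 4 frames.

9, 4

3 frames: F F . . F . F F . . F . F . . . F F → 9 faults.
4 frames: F F . . F . F . . . . . . . . . . . → 4 faults.
4 < 9: adding a frame reduced faults, as is typical.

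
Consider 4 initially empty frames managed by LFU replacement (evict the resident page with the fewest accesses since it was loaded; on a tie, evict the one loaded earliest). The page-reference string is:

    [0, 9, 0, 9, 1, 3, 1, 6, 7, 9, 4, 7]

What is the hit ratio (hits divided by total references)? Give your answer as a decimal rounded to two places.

0 -> miss, frames [0]
9 -> miss, frames [0, 9]
0 -> hit
9 -> hit
1 -> miss, frames [0, 9, 1]
3 -> miss, frames [0, 9, 1, 3]
1 -> hit
6 -> miss, evict 3, frames [0, 9, 1, 6]
7 -> miss, evict 6, frames [0, 9, 1, 7]
9 -> hit
4 -> miss, evict 7, frames [0, 9, 1, 4]
7 -> miss, evict 4, frames [0, 9, 1, 7]
Hits: 4 of 12 references → 4/12 = 0.3333.

0.33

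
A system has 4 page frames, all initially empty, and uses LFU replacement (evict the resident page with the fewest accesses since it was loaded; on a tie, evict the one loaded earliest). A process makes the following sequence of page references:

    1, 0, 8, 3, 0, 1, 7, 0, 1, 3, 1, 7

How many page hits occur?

7

1: fault, frames [1]
0: fault, frames [1, 0]
8: fault, frames [1, 0, 8]
3: fault, frames [1, 0, 8, 3]
0: hit
1: hit
7: fault, evict 8, frames [1, 0, 3, 7]
0: hit
1: hit
3: hit
1: hit
7: hit
Hits: 7.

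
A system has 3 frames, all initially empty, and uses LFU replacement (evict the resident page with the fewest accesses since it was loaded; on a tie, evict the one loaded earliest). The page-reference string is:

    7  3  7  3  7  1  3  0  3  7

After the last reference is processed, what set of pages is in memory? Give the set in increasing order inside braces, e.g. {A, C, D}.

7 -> fault, frames [7]
3 -> fault, frames [7, 3]
7 -> hit
3 -> hit
7 -> hit
1 -> fault, frames [7, 3, 1]
3 -> hit
0 -> fault, evict 1, frames [7, 3, 0]
3 -> hit
7 -> hit

{0, 3, 7}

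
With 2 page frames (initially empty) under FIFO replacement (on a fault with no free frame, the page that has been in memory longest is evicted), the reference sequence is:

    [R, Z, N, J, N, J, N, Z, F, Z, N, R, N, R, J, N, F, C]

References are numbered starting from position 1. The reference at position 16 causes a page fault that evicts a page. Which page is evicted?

R

pos 1: R → miss, frames {R}
pos 2: Z → miss, frames {R,Z}
pos 3: N → miss, evict R, frames {Z,N}
pos 4: J → miss, evict Z, frames {N,J}
pos 5: N → hit
pos 6: J → hit
pos 7: N → hit
pos 8: Z → miss, evict N, frames {J,Z}
pos 9: F → miss, evict J, frames {Z,F}
pos 10: Z → hit
pos 11: N → miss, evict Z, frames {F,N}
pos 12: R → miss, evict F, frames {N,R}
pos 13: N → hit
pos 14: R → hit
pos 15: J → miss, evict N, frames {R,J}
pos 16: N → miss, evict R, frames {J,N}
At position 16, page R is evicted.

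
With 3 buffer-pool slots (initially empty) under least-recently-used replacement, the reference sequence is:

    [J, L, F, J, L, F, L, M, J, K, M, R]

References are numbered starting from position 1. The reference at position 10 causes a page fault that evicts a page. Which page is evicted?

L

pos 1: J → miss, frames [J]
pos 2: L → miss, frames [J, L]
pos 3: F → miss, frames [J, L, F]
pos 4: J → hit
pos 5: L → hit
pos 6: F → hit
pos 7: L → hit
pos 8: M → miss, evict J, frames [F, L, M]
pos 9: J → miss, evict F, frames [L, M, J]
pos 10: K → miss, evict L, frames [M, J, K]
At position 10, page L is evicted.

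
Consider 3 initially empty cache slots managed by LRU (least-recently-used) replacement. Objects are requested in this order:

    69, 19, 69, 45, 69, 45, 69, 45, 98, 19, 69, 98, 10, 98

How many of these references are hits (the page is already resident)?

7

69 → miss, frames {69}
19 → miss, frames {69,19}
69 → hit
45 → miss, frames {19,69,45}
69 → hit
45 → hit
69 → hit
45 → hit
98 → miss, evict 19, frames {69,45,98}
19 → miss, evict 69, frames {45,98,19}
69 → miss, evict 45, frames {98,19,69}
98 → hit
10 → miss, evict 19, frames {69,98,10}
98 → hit
Hits: 7.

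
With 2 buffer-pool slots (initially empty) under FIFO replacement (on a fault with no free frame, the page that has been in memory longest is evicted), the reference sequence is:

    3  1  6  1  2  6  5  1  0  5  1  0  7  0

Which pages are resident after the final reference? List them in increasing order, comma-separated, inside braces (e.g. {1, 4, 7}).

3 → fault, frames (3)
1 → fault, frames (3 1)
6 → fault, evict 3, frames (1 6)
1 → hit
2 → fault, evict 1, frames (6 2)
6 → hit
5 → fault, evict 6, frames (2 5)
1 → fault, evict 2, frames (5 1)
0 → fault, evict 5, frames (1 0)
5 → fault, evict 1, frames (0 5)
1 → fault, evict 0, frames (5 1)
0 → fault, evict 5, frames (1 0)
7 → fault, evict 1, frames (0 7)
0 → hit

{0, 7}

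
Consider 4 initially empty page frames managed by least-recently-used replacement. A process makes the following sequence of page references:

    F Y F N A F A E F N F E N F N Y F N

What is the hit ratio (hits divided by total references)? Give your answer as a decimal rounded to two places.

0.67

F: miss, frames [F]
Y: miss, frames [F, Y]
F: hit
N: miss, frames [Y, F, N]
A: miss, frames [Y, F, N, A]
F: hit
A: hit
E: miss, evict Y, frames [N, F, A, E]
F: hit
N: hit
F: hit
E: hit
N: hit
F: hit
N: hit
Y: miss, evict A, frames [E, F, N, Y]
F: hit
N: hit
Hits: 12 of 18 references → 12/18 = 0.6667.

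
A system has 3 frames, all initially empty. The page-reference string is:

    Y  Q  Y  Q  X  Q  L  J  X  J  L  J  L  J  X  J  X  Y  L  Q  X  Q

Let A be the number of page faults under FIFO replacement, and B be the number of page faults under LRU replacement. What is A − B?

Under FIFO: F F . . F . F F . . . . . . . . . F . F F . → 8 faults.
Under LRU: F F . . F . F F F . . . . . . . . F F F F . → 10 faults.
A − B = 8 − 10 = -2.

-2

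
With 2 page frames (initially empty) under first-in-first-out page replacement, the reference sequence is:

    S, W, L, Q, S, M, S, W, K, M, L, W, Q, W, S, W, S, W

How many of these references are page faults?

14

S → fault, frames {S}
W → fault, frames {S,W}
L → fault, evict S, frames {W,L}
Q → fault, evict W, frames {L,Q}
S → fault, evict L, frames {Q,S}
M → fault, evict Q, frames {S,M}
S → hit
W → fault, evict S, frames {M,W}
K → fault, evict M, frames {W,K}
M → fault, evict W, frames {K,M}
L → fault, evict K, frames {M,L}
W → fault, evict M, frames {L,W}
Q → fault, evict L, frames {W,Q}
W → hit
S → fault, evict W, frames {Q,S}
W → fault, evict Q, frames {S,W}
S → hit
W → hit
Page faults: 14.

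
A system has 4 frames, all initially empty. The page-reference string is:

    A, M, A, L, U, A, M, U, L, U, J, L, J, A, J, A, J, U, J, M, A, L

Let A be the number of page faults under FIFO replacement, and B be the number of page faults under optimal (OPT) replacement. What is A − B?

Under FIFO: F F . F F . . . . . F . . F . . . . . F . F → 8 faults.
Under OPT: F F . F F . . . . . F . . . . . . . . F . . → 6 faults.
A − B = 8 − 6 = 2.

2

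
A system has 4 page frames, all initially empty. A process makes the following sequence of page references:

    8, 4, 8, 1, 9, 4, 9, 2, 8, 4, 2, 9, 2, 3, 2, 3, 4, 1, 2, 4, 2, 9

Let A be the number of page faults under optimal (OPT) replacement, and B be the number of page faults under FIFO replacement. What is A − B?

Under OPT: F F . F F . . F . . . . . F . . . F . . . . → 7 faults.
Under FIFO: F F . F F . . F F F . . . F . . . F F . . F → 11 faults.
A − B = 7 − 11 = -4.

-4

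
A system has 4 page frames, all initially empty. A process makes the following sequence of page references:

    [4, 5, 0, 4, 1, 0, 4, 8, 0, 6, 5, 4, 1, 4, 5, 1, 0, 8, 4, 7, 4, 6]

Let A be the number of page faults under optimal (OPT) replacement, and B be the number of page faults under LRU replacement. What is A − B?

-4

Under OPT: F F F . F . . F . F . . F . . . . F . F . F → 10 faults.
Under LRU: F F F . F . . F . F F F F . . . F F F F . F → 14 faults.
A − B = 10 − 14 = -4.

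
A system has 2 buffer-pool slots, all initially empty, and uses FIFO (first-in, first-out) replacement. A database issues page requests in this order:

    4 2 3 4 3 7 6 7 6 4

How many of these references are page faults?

7

4 → fault, frames [4]
2 → fault, frames [4, 2]
3 → fault, evict 4, frames [2, 3]
4 → fault, evict 2, frames [3, 4]
3 → hit
7 → fault, evict 3, frames [4, 7]
6 → fault, evict 4, frames [7, 6]
7 → hit
6 → hit
4 → fault, evict 7, frames [6, 4]
Page faults: 7.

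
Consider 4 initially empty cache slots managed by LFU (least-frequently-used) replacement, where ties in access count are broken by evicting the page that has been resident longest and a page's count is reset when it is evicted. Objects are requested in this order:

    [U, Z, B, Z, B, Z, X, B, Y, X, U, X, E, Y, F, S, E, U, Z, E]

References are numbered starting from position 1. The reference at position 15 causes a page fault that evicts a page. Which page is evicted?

pos 1: U -> miss, frames {U}
pos 2: Z -> miss, frames {U,Z}
pos 3: B -> miss, frames {U,Z,B}
pos 4: Z -> hit
pos 5: B -> hit
pos 6: Z -> hit
pos 7: X -> miss, frames {U,Z,B,X}
pos 8: B -> hit
pos 9: Y -> miss, evict U, frames {Z,B,X,Y}
pos 10: X -> hit
pos 11: U -> miss, evict Y, frames {Z,B,X,U}
pos 12: X -> hit
pos 13: E -> miss, evict U, frames {Z,B,X,E}
pos 14: Y -> miss, evict E, frames {Z,B,X,Y}
pos 15: F -> miss, evict Y, frames {Z,B,X,F}
At position 15, page Y is evicted.

Y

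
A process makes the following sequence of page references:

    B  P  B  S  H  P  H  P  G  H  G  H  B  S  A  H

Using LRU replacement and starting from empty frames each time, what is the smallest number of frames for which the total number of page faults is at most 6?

5

f=1: 16 faults
f=2: 11 faults
f=3: 10 faults
f=4: 8 faults
f=5: 6 faults
f=6: 6 faults
Smallest f with faults ≤ 6 is 5.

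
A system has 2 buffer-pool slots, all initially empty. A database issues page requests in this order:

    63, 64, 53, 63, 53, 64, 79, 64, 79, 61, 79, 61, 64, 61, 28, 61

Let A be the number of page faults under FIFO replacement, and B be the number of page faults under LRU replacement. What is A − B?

1

Under FIFO: F F F F . F F . . F . . F . F F → 10 faults.
Under LRU: F F F F . F F . . F . . F . F . → 9 faults.
A − B = 10 − 9 = 1.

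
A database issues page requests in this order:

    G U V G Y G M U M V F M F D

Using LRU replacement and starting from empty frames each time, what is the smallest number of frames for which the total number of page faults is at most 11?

2

f=1: 14 faults
f=2: 11 faults
f=3: 9 faults
f=4: 9 faults
f=5: 7 faults
f=6: 7 faults
f=7: 7 faults
Smallest f with faults ≤ 11 is 2.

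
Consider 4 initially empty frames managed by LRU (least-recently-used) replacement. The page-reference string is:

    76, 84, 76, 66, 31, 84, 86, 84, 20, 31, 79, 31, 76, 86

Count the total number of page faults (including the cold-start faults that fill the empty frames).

9

76: miss, frames [76]
84: miss, frames [76, 84]
76: hit
66: miss, frames [84, 76, 66]
31: miss, frames [84, 76, 66, 31]
84: hit
86: miss, evict 76, frames [66, 31, 84, 86]
84: hit
20: miss, evict 66, frames [31, 86, 84, 20]
31: hit
79: miss, evict 86, frames [84, 20, 31, 79]
31: hit
76: miss, evict 84, frames [20, 79, 31, 76]
86: miss, evict 20, frames [79, 31, 76, 86]
Page faults: 9.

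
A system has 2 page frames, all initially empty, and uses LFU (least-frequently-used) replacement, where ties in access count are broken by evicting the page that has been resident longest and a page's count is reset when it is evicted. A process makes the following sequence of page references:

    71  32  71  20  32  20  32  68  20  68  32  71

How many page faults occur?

10

71 -> fault, frames (71)
32 -> fault, frames (71 32)
71 -> hit
20 -> fault, evict 32, frames (71 20)
32 -> fault, evict 20, frames (71 32)
20 -> fault, evict 32, frames (71 20)
32 -> fault, evict 20, frames (71 32)
68 -> fault, evict 32, frames (71 68)
20 -> fault, evict 68, frames (71 20)
68 -> fault, evict 20, frames (71 68)
32 -> fault, evict 68, frames (71 32)
71 -> hit
Page faults: 10.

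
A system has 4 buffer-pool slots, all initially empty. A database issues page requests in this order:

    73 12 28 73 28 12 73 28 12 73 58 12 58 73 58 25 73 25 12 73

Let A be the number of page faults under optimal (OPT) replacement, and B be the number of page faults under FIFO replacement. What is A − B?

-2

Under OPT: F F F . . . . . . . F . . . . F . . . . → 5 faults.
Under FIFO: F F F . . . . . . . F . . . . F F . F . → 7 faults.
A − B = 5 − 7 = -2.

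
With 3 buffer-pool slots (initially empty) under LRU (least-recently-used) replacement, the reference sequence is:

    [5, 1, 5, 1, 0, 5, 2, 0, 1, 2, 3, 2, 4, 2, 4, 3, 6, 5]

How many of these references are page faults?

5: fault, frames {5}
1: fault, frames {5,1}
5: hit
1: hit
0: fault, frames {5,1,0}
5: hit
2: fault, evict 1, frames {0,5,2}
0: hit
1: fault, evict 5, frames {2,0,1}
2: hit
3: fault, evict 0, frames {1,2,3}
2: hit
4: fault, evict 1, frames {3,2,4}
2: hit
4: hit
3: hit
6: fault, evict 2, frames {4,3,6}
5: fault, evict 4, frames {3,6,5}
Page faults: 9.

9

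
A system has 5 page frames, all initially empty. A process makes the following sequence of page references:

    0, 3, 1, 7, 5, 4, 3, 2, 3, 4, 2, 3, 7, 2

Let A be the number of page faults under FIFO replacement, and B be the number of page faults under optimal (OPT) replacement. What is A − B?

1

Under FIFO: F F F F F F . F F . . . . . → 8 faults.
Under OPT: F F F F F F . F . . . . . . → 7 faults.
A − B = 8 − 7 = 1.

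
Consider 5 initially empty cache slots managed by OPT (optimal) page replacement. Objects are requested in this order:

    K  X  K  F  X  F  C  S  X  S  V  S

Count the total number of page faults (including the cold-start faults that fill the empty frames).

6

K → miss, frames [K]
X → miss, frames [K, X]
K → hit
F → miss, frames [K, X, F]
X → hit
F → hit
C → miss, frames [K, X, F, C]
S → miss, frames [K, X, F, C, S]
X → hit
S → hit
V → miss, evict C, frames [K, X, F, S, V]
S → hit
Page faults: 6.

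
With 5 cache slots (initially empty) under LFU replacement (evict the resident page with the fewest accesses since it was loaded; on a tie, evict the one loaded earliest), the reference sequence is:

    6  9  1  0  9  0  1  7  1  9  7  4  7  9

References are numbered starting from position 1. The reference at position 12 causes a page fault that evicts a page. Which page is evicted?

6

pos 1: 6: fault, frames [6]
pos 2: 9: fault, frames [6, 9]
pos 3: 1: fault, frames [6, 9, 1]
pos 4: 0: fault, frames [6, 9, 1, 0]
pos 5: 9: hit
pos 6: 0: hit
pos 7: 1: hit
pos 8: 7: fault, frames [6, 9, 1, 0, 7]
pos 9: 1: hit
pos 10: 9: hit
pos 11: 7: hit
pos 12: 4: fault, evict 6, frames [9, 1, 0, 7, 4]
At position 12, page 6 is evicted.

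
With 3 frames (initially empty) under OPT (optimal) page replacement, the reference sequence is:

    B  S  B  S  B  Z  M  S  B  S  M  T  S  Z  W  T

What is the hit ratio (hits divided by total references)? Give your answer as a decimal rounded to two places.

B: miss, frames {B}
S: miss, frames {B,S}
B: hit
S: hit
B: hit
Z: miss, frames {B,S,Z}
M: miss, evict Z, frames {B,S,M}
S: hit
B: hit
S: hit
M: hit
T: miss, evict M, frames {B,S,T}
S: hit
Z: miss, evict S, frames {B,T,Z}
W: miss, evict Z, frames {B,T,W}
T: hit
Hits: 9 of 16 references → 9/16 = 0.5625.

0.56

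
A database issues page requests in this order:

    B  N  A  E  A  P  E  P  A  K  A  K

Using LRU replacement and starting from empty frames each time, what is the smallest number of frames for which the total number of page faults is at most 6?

3

f=1: 12 faults
f=2: 8 faults
f=3: 6 faults
f=4: 6 faults
f=5: 6 faults
f=6: 6 faults
Smallest f with faults ≤ 6 is 3.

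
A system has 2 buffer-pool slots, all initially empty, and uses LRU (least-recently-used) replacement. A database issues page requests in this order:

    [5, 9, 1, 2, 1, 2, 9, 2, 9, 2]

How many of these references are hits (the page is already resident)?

5

5 → fault, frames {5}
9 → fault, frames {5,9}
1 → fault, evict 5, frames {9,1}
2 → fault, evict 9, frames {1,2}
1 → hit
2 → hit
9 → fault, evict 1, frames {2,9}
2 → hit
9 → hit
2 → hit
Hits: 5.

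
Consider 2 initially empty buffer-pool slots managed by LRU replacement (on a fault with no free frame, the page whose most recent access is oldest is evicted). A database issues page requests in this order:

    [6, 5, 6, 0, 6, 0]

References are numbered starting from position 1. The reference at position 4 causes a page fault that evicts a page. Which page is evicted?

pos 1: 6 → fault, frames {6}
pos 2: 5 → fault, frames {6,5}
pos 3: 6 → hit
pos 4: 0 → fault, evict 5, frames {6,0}
At position 4, page 5 is evicted.

5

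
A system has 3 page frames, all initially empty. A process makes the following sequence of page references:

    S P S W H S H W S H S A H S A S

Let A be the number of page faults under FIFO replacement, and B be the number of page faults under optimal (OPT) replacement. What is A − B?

1

Under FIFO: F F . F F F . . . . . F . . . . → 6 faults.
Under OPT: F F . F F . . . . . . F . . . . → 5 faults.
A − B = 6 − 5 = 1.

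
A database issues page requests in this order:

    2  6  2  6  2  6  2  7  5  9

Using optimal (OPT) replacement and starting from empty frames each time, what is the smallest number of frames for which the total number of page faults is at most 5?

f=1: 10 faults
f=2: 5 faults
f=3: 5 faults
f=4: 5 faults
f=5: 5 faults
Smallest f with faults ≤ 5 is 2.

2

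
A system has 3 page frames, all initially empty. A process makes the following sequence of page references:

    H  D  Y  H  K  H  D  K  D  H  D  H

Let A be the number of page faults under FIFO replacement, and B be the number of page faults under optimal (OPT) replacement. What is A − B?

2

Under FIFO: F F F . F F F . . . . . → 6 faults.
Under OPT: F F F . F . . . . . . . → 4 faults.
A − B = 6 − 4 = 2.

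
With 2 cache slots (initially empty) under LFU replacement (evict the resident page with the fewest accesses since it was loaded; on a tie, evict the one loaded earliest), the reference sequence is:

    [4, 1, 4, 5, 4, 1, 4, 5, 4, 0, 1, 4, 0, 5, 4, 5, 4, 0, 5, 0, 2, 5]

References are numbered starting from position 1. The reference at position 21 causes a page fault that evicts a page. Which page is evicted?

pos 1: 4 → fault, frames (4)
pos 2: 1 → fault, frames (4 1)
pos 3: 4 → hit
pos 4: 5 → fault, evict 1, frames (4 5)
pos 5: 4 → hit
pos 6: 1 → fault, evict 5, frames (4 1)
pos 7: 4 → hit
pos 8: 5 → fault, evict 1, frames (4 5)
pos 9: 4 → hit
pos 10: 0 → fault, evict 5, frames (4 0)
pos 11: 1 → fault, evict 0, frames (4 1)
pos 12: 4 → hit
pos 13: 0 → fault, evict 1, frames (4 0)
pos 14: 5 → fault, evict 0, frames (4 5)
pos 15: 4 → hit
pos 16: 5 → hit
pos 17: 4 → hit
pos 18: 0 → fault, evict 5, frames (4 0)
pos 19: 5 → fault, evict 0, frames (4 5)
pos 20: 0 → fault, evict 5, frames (4 0)
pos 21: 2 → fault, evict 0, frames (4 2)
At position 21, page 0 is evicted.

0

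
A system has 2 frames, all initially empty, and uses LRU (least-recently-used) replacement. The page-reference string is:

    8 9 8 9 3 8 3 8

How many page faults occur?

4

8 → miss, frames (8)
9 → miss, frames (8 9)
8 → hit
9 → hit
3 → miss, evict 8, frames (9 3)
8 → miss, evict 9, frames (3 8)
3 → hit
8 → hit
Page faults: 4.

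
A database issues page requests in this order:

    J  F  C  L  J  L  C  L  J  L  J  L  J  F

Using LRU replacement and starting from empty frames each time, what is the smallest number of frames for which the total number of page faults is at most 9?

2

f=1: 14 faults
f=2: 8 faults
f=3: 6 faults
f=4: 4 faults
Smallest f with faults ≤ 9 is 2.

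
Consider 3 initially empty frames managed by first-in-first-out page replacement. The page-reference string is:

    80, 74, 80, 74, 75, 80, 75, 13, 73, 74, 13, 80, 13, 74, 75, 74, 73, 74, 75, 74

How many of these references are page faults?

11

80: miss, frames {80}
74: miss, frames {80,74}
80: hit
74: hit
75: miss, frames {80,74,75}
80: hit
75: hit
13: miss, evict 80, frames {74,75,13}
73: miss, evict 74, frames {75,13,73}
74: miss, evict 75, frames {13,73,74}
13: hit
80: miss, evict 13, frames {73,74,80}
13: miss, evict 73, frames {74,80,13}
74: hit
75: miss, evict 74, frames {80,13,75}
74: miss, evict 80, frames {13,75,74}
73: miss, evict 13, frames {75,74,73}
74: hit
75: hit
74: hit
Page faults: 11.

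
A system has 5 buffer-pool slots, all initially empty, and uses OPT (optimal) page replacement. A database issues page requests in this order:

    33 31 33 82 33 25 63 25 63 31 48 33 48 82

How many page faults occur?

33 → miss, frames (33)
31 → miss, frames (33 31)
33 → hit
82 → miss, frames (33 31 82)
33 → hit
25 → miss, frames (33 31 82 25)
63 → miss, frames (33 31 82 25 63)
25 → hit
63 → hit
31 → hit
48 → miss, evict 63, frames (33 31 82 25 48)
33 → hit
48 → hit
82 → hit
Page faults: 6.

6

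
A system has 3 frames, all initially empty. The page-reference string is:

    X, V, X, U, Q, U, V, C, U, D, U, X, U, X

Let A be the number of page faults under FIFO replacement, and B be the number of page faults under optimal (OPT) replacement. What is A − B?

1

Under FIFO: F F . F F . . F . F F F . . → 8 faults.
Under OPT: F F . F F . . F . F . F . . → 7 faults.
A − B = 8 − 7 = 1.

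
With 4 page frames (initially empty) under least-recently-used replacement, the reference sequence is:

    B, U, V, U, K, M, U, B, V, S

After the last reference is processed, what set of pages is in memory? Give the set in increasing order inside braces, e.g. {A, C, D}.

{B, S, U, V}

B -> fault, frames (B)
U -> fault, frames (B U)
V -> fault, frames (B U V)
U -> hit
K -> fault, frames (B V U K)
M -> fault, evict B, frames (V U K M)
U -> hit
B -> fault, evict V, frames (K M U B)
V -> fault, evict K, frames (M U B V)
S -> fault, evict M, frames (U B V S)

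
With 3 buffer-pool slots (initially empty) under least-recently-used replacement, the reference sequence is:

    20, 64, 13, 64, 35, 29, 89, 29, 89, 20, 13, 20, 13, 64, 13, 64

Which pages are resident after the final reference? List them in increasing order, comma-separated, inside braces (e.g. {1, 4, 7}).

{13, 20, 64}

20 -> miss, frames {20}
64 -> miss, frames {20,64}
13 -> miss, frames {20,64,13}
64 -> hit
35 -> miss, evict 20, frames {13,64,35}
29 -> miss, evict 13, frames {64,35,29}
89 -> miss, evict 64, frames {35,29,89}
29 -> hit
89 -> hit
20 -> miss, evict 35, frames {29,89,20}
13 -> miss, evict 29, frames {89,20,13}
20 -> hit
13 -> hit
64 -> miss, evict 89, frames {20,13,64}
13 -> hit
64 -> hit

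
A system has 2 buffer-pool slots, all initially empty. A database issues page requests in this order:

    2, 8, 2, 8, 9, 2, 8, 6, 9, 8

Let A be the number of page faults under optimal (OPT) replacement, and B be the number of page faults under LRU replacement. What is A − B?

-2

Under OPT: F F . . F . F F . F → 6 faults.
Under LRU: F F . . F F F F F F → 8 faults.
A − B = 6 − 8 = -2.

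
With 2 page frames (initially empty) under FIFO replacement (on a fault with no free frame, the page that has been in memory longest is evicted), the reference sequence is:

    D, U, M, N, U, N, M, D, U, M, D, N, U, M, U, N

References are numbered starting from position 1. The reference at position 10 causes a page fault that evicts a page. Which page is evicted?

D

pos 1: D: miss, frames [D]
pos 2: U: miss, frames [D, U]
pos 3: M: miss, evict D, frames [U, M]
pos 4: N: miss, evict U, frames [M, N]
pos 5: U: miss, evict M, frames [N, U]
pos 6: N: hit
pos 7: M: miss, evict N, frames [U, M]
pos 8: D: miss, evict U, frames [M, D]
pos 9: U: miss, evict M, frames [D, U]
pos 10: M: miss, evict D, frames [U, M]
At position 10, page D is evicted.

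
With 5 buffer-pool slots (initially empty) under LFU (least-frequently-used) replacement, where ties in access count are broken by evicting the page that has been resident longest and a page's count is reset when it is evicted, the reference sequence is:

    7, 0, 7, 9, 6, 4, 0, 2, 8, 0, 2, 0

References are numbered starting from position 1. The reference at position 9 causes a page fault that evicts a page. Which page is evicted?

pos 1: 7: miss, frames [7]
pos 2: 0: miss, frames [7, 0]
pos 3: 7: hit
pos 4: 9: miss, frames [7, 0, 9]
pos 5: 6: miss, frames [7, 0, 9, 6]
pos 6: 4: miss, frames [7, 0, 9, 6, 4]
pos 7: 0: hit
pos 8: 2: miss, evict 9, frames [7, 0, 6, 4, 2]
pos 9: 8: miss, evict 6, frames [7, 0, 4, 2, 8]
At position 9, page 6 is evicted.

6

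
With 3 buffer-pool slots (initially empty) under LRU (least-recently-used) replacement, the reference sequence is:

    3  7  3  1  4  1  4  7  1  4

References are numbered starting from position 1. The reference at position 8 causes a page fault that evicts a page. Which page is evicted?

3

pos 1: 3 → miss, frames {3}
pos 2: 7 → miss, frames {3,7}
pos 3: 3 → hit
pos 4: 1 → miss, frames {7,3,1}
pos 5: 4 → miss, evict 7, frames {3,1,4}
pos 6: 1 → hit
pos 7: 4 → hit
pos 8: 7 → miss, evict 3, frames {1,4,7}
At position 8, page 3 is evicted.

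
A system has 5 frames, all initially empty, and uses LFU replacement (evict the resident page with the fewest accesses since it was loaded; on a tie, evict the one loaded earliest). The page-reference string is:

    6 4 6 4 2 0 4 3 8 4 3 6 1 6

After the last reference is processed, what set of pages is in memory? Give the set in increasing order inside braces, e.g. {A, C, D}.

{1, 3, 4, 6, 8}

6: miss, frames {6}
4: miss, frames {6,4}
6: hit
4: hit
2: miss, frames {6,4,2}
0: miss, frames {6,4,2,0}
4: hit
3: miss, frames {6,4,2,0,3}
8: miss, evict 2, frames {6,4,0,3,8}
4: hit
3: hit
6: hit
1: miss, evict 0, frames {6,4,3,8,1}
6: hit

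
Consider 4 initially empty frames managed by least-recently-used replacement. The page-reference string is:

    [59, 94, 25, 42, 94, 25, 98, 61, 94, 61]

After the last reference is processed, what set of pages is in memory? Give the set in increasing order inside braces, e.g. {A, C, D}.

59 -> miss, frames (59)
94 -> miss, frames (59 94)
25 -> miss, frames (59 94 25)
42 -> miss, frames (59 94 25 42)
94 -> hit
25 -> hit
98 -> miss, evict 59, frames (42 94 25 98)
61 -> miss, evict 42, frames (94 25 98 61)
94 -> hit
61 -> hit

{25, 61, 94, 98}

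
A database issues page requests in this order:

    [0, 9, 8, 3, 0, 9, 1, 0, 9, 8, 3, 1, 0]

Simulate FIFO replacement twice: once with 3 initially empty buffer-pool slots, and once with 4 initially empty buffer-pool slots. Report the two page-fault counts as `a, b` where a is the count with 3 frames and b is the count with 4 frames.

3 frames: F F F F F F F . . F F . F → 10 faults.
4 frames: F F F F . . F F F F F F F → 11 faults.
11 > 10: adding a frame increased faults — Belady's anomaly.

10, 11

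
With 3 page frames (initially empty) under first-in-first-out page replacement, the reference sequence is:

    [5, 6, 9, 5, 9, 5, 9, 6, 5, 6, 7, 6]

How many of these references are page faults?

5: fault, frames (5)
6: fault, frames (5 6)
9: fault, frames (5 6 9)
5: hit
9: hit
5: hit
9: hit
6: hit
5: hit
6: hit
7: fault, evict 5, frames (6 9 7)
6: hit
Page faults: 4.

4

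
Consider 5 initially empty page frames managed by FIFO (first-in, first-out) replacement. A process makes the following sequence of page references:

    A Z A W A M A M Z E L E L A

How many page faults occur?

7

A -> miss, frames {A}
Z -> miss, frames {A,Z}
A -> hit
W -> miss, frames {A,Z,W}
A -> hit
M -> miss, frames {A,Z,W,M}
A -> hit
M -> hit
Z -> hit
E -> miss, frames {A,Z,W,M,E}
L -> miss, evict A, frames {Z,W,M,E,L}
E -> hit
L -> hit
A -> miss, evict Z, frames {W,M,E,L,A}
Page faults: 7.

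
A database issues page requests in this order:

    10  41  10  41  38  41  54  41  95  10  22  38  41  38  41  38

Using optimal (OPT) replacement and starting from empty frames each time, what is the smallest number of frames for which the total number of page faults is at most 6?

4

f=1: 16 faults
f=2: 8 faults
f=3: 7 faults
f=4: 6 faults
f=5: 6 faults
f=6: 6 faults
Smallest f with faults ≤ 6 is 4.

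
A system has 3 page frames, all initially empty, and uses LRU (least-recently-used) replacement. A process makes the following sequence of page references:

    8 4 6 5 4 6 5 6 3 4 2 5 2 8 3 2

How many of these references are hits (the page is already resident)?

6

8 → fault, frames {8}
4 → fault, frames {8,4}
6 → fault, frames {8,4,6}
5 → fault, evict 8, frames {4,6,5}
4 → hit
6 → hit
5 → hit
6 → hit
3 → fault, evict 4, frames {5,6,3}
4 → fault, evict 5, frames {6,3,4}
2 → fault, evict 6, frames {3,4,2}
5 → fault, evict 3, frames {4,2,5}
2 → hit
8 → fault, evict 4, frames {5,2,8}
3 → fault, evict 5, frames {2,8,3}
2 → hit
Hits: 6.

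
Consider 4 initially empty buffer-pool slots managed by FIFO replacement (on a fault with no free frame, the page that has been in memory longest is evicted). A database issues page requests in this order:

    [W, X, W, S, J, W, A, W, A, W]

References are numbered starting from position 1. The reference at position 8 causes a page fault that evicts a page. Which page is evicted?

X

pos 1: W: miss, frames [W]
pos 2: X: miss, frames [W, X]
pos 3: W: hit
pos 4: S: miss, frames [W, X, S]
pos 5: J: miss, frames [W, X, S, J]
pos 6: W: hit
pos 7: A: miss, evict W, frames [X, S, J, A]
pos 8: W: miss, evict X, frames [S, J, A, W]
At position 8, page X is evicted.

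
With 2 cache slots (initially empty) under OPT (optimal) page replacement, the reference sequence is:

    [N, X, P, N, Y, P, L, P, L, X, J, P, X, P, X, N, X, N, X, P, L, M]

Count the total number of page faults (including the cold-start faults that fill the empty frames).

12

N: miss, frames [N]
X: miss, frames [N, X]
P: miss, evict X, frames [N, P]
N: hit
Y: miss, evict N, frames [P, Y]
P: hit
L: miss, evict Y, frames [P, L]
P: hit
L: hit
X: miss, evict L, frames [P, X]
J: miss, evict X, frames [P, J]
P: hit
X: miss, evict J, frames [P, X]
P: hit
X: hit
N: miss, evict P, frames [X, N]
X: hit
N: hit
X: hit
P: miss, evict N, frames [X, P]
L: miss, evict P, frames [X, L]
M: miss, evict L, frames [X, M]
Page faults: 12.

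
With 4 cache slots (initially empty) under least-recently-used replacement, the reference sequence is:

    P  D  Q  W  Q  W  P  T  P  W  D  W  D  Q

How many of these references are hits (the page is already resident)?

7

P → fault, frames [P]
D → fault, frames [P, D]
Q → fault, frames [P, D, Q]
W → fault, frames [P, D, Q, W]
Q → hit
W → hit
P → hit
T → fault, evict D, frames [Q, W, P, T]
P → hit
W → hit
D → fault, evict Q, frames [T, P, W, D]
W → hit
D → hit
Q → fault, evict T, frames [P, W, D, Q]
Hits: 7.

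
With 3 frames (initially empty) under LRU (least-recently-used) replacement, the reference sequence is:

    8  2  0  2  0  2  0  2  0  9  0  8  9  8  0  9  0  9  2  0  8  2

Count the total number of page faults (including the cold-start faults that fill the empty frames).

8: fault, frames {8}
2: fault, frames {8,2}
0: fault, frames {8,2,0}
2: hit
0: hit
2: hit
0: hit
2: hit
0: hit
9: fault, evict 8, frames {2,0,9}
0: hit
8: fault, evict 2, frames {9,0,8}
9: hit
8: hit
0: hit
9: hit
0: hit
9: hit
2: fault, evict 8, frames {0,9,2}
0: hit
8: fault, evict 9, frames {2,0,8}
2: hit
Page faults: 7.

7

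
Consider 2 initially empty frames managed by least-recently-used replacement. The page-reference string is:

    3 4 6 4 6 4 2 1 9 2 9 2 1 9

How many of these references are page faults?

9

3 → fault, frames {3}
4 → fault, frames {3,4}
6 → fault, evict 3, frames {4,6}
4 → hit
6 → hit
4 → hit
2 → fault, evict 6, frames {4,2}
1 → fault, evict 4, frames {2,1}
9 → fault, evict 2, frames {1,9}
2 → fault, evict 1, frames {9,2}
9 → hit
2 → hit
1 → fault, evict 9, frames {2,1}
9 → fault, evict 2, frames {1,9}
Page faults: 9.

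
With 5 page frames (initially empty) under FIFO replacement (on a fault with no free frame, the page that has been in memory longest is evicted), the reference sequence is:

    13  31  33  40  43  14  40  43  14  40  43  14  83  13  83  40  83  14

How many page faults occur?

13 -> fault, frames {13}
31 -> fault, frames {13,31}
33 -> fault, frames {13,31,33}
40 -> fault, frames {13,31,33,40}
43 -> fault, frames {13,31,33,40,43}
14 -> fault, evict 13, frames {31,33,40,43,14}
40 -> hit
43 -> hit
14 -> hit
40 -> hit
43 -> hit
14 -> hit
83 -> fault, evict 31, frames {33,40,43,14,83}
13 -> fault, evict 33, frames {40,43,14,83,13}
83 -> hit
40 -> hit
83 -> hit
14 -> hit
Page faults: 8.

8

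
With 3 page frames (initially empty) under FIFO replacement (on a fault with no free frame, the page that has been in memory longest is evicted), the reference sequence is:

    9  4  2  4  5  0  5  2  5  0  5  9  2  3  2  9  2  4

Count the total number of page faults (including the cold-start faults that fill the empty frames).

9 → miss, frames {9}
4 → miss, frames {9,4}
2 → miss, frames {9,4,2}
4 → hit
5 → miss, evict 9, frames {4,2,5}
0 → miss, evict 4, frames {2,5,0}
5 → hit
2 → hit
5 → hit
0 → hit
5 → hit
9 → miss, evict 2, frames {5,0,9}
2 → miss, evict 5, frames {0,9,2}
3 → miss, evict 0, frames {9,2,3}
2 → hit
9 → hit
2 → hit
4 → miss, evict 9, frames {2,3,4}
Page faults: 9.

9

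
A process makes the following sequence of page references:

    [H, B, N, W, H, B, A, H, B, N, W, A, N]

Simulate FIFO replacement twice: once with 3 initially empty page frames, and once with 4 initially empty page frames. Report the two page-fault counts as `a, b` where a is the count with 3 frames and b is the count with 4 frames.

3 frames: F F F F F F F . . F F . . → 9 faults.
4 frames: F F F F . . F F F F F F . → 10 faults.
10 > 9: adding a frame increased faults — Belady's anomaly.

9, 10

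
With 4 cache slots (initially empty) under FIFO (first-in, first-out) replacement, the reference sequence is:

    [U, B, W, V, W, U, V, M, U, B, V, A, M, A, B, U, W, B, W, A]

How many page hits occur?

11

U -> miss, frames (U)
B -> miss, frames (U B)
W -> miss, frames (U B W)
V -> miss, frames (U B W V)
W -> hit
U -> hit
V -> hit
M -> miss, evict U, frames (B W V M)
U -> miss, evict B, frames (W V M U)
B -> miss, evict W, frames (V M U B)
V -> hit
A -> miss, evict V, frames (M U B A)
M -> hit
A -> hit
B -> hit
U -> hit
W -> miss, evict M, frames (U B A W)
B -> hit
W -> hit
A -> hit
Hits: 11.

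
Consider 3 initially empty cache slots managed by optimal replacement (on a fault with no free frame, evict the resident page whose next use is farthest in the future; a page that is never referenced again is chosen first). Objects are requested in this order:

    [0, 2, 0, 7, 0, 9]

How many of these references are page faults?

0 -> fault, frames (0)
2 -> fault, frames (0 2)
0 -> hit
7 -> fault, frames (0 2 7)
0 -> hit
9 -> fault, evict 7, frames (0 2 9)
Page faults: 4.

4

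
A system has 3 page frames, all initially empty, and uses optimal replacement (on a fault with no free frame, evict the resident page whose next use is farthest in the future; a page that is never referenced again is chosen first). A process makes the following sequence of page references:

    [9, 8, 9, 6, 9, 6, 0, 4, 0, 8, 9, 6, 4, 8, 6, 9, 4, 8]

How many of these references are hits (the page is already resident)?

10

9 → miss, frames [9]
8 → miss, frames [9, 8]
9 → hit
6 → miss, frames [9, 8, 6]
9 → hit
6 → hit
0 → miss, evict 6, frames [9, 8, 0]
4 → miss, evict 9, frames [8, 0, 4]
0 → hit
8 → hit
9 → miss, evict 0, frames [8, 4, 9]
6 → miss, evict 9, frames [8, 4, 6]
4 → hit
8 → hit
6 → hit
9 → miss, evict 6, frames [8, 4, 9]
4 → hit
8 → hit
Hits: 10.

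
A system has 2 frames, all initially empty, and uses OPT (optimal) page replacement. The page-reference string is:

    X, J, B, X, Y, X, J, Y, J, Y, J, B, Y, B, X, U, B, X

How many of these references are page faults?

X -> miss, frames (X)
J -> miss, frames (X J)
B -> miss, evict J, frames (X B)
X -> hit
Y -> miss, evict B, frames (X Y)
X -> hit
J -> miss, evict X, frames (Y J)
Y -> hit
J -> hit
Y -> hit
J -> hit
B -> miss, evict J, frames (Y B)
Y -> hit
B -> hit
X -> miss, evict Y, frames (B X)
U -> miss, evict X, frames (B U)
B -> hit
X -> miss, evict U, frames (B X)
Page faults: 9.

9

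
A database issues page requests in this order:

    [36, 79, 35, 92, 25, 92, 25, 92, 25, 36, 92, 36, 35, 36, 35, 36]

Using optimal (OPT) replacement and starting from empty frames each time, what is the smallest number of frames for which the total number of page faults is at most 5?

4

f=1: 16 faults
f=2: 7 faults
f=3: 6 faults
f=4: 5 faults
f=5: 5 faults
Smallest f with faults ≤ 5 is 4.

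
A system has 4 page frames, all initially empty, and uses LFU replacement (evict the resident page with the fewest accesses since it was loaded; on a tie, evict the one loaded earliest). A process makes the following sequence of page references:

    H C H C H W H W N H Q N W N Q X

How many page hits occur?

H: miss, frames {H}
C: miss, frames {H,C}
H: hit
C: hit
H: hit
W: miss, frames {H,C,W}
H: hit
W: hit
N: miss, frames {H,C,W,N}
H: hit
Q: miss, evict N, frames {H,C,W,Q}
N: miss, evict Q, frames {H,C,W,N}
W: hit
N: hit
Q: miss, evict C, frames {H,W,N,Q}
X: miss, evict Q, frames {H,W,N,X}
Hits: 8.

8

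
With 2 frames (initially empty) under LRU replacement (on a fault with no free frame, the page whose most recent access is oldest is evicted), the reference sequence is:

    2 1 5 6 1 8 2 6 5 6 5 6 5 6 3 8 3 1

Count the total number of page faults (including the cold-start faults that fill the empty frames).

2 -> miss, frames [2]
1 -> miss, frames [2, 1]
5 -> miss, evict 2, frames [1, 5]
6 -> miss, evict 1, frames [5, 6]
1 -> miss, evict 5, frames [6, 1]
8 -> miss, evict 6, frames [1, 8]
2 -> miss, evict 1, frames [8, 2]
6 -> miss, evict 8, frames [2, 6]
5 -> miss, evict 2, frames [6, 5]
6 -> hit
5 -> hit
6 -> hit
5 -> hit
6 -> hit
3 -> miss, evict 5, frames [6, 3]
8 -> miss, evict 6, frames [3, 8]
3 -> hit
1 -> miss, evict 8, frames [3, 1]
Page faults: 12.

12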